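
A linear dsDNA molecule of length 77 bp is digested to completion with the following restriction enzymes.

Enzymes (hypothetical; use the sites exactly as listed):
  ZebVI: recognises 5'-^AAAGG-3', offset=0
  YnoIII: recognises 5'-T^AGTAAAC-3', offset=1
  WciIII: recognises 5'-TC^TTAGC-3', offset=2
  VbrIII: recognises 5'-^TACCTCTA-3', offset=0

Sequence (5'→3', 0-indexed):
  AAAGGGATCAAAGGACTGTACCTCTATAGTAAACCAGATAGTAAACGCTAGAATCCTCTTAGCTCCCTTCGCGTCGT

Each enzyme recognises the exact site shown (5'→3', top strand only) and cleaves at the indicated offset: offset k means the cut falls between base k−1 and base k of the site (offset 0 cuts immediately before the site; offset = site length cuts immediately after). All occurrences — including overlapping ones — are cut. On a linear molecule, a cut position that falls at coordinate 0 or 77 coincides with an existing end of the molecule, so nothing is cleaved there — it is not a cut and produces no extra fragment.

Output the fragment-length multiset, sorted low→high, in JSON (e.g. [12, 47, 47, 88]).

[9,9,9,12,19,19]

Site scan:
  ZebVI AAAGG/0: at [0, 9] ⇒ [9] (position 0 is a terminus of the linear molecule — no cut)
  YnoIII TAGTAAAC/1: at [26, 38] ⇒ [27, 39]
  WciIII TCTTAGC/2: at [56] ⇒ [58]
  VbrIII TACCTCTA/0: at [18] ⇒ [18]

Pooled cuts: [9, 18, 27, 39, 58]

Fragments:
  [0,9): 9 bp
  [9,18): 9 bp
  [18,27): 9 bp
  [27,39): 12 bp
  [39,58): 19 bp
  [58,77): 19 bp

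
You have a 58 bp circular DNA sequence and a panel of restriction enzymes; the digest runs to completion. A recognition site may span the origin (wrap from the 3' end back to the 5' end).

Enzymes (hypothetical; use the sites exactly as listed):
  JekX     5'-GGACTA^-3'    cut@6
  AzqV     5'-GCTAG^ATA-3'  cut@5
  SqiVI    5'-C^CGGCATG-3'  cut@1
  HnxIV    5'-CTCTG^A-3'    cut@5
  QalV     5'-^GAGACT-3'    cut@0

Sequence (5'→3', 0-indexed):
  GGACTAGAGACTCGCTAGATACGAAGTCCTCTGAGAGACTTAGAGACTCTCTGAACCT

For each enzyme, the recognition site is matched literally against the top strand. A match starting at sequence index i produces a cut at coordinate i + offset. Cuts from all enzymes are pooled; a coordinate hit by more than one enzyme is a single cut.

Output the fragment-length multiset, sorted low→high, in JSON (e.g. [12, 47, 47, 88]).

[1,8,11,11,12,15]

Per-enzyme occurrences:
  JekX (GGACTA, off=6): starts [0] → cuts [6]
  AzqV (GCTAGATA, off=5): starts [13] → cuts [18]
  SqiVI (CCGGCATG, off=1): no sites
  HnxIV (CTCTGA, off=5): starts [28, 48] → cuts [33, 53]
  QalV (GAGACT, off=0): starts [6, 34, 42] → cuts [6, 34, 42]

Pooled cuts: [6, 18, 33, 34, 42, 53]

Fragments:
  6→18: 12 bp
  18→33: 15 bp
  33→34: 1 bp
  34→42: 8 bp
  42→53: 11 bp
  53→6 (wrap): 58-53+6 = 11 bp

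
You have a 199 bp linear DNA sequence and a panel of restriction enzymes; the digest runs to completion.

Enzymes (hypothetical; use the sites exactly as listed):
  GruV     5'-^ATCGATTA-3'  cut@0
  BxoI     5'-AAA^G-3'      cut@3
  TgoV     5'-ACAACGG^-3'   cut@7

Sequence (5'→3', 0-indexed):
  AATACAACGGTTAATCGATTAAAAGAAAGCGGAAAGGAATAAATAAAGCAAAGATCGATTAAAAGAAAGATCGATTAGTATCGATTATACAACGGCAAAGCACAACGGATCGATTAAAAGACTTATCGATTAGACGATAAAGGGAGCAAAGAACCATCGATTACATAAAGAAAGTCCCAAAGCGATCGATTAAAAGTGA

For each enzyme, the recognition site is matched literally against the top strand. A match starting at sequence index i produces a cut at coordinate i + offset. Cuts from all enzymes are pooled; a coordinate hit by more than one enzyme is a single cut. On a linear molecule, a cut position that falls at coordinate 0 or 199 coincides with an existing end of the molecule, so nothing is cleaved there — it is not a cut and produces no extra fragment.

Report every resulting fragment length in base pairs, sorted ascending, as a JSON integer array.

[1,1,3,3,4,4,4,4,4,5,5,5,7,8,9,9,10,10,11,11,11,11,12,14,16,17]

Site scan:
  GruV (ATCGATTA, off=0): starts [13, 53, 69, 79, 108, 124, 155, 184] → cuts [13, 53, 69, 79, 108, 124, 155, 184]
  BxoI (AAAG, off=3): starts [21, 25, 32, 44, 49, 61, 65, 96, 116, 138, 147, 166, 170, 178, 192] → cuts [24, 28, 35, 47, 52, 64, 68, 99, 119, 141, 150, 169, 173, 181, 195]
  TgoV (ACAACGG, off=7): starts [3, 88, 101] → cuts [10, 95, 108]

Pooled cuts: [10, 13, 24, 28, 35, 47, 52, 53, 64, 68, 69, 79, 95, 99, 108, 119, 124, 141, 150, 155, 169, 173, 181, 184, 195]

Fragment lengths:
  [0,10): 10 bp
  [10,13): 3 bp
  [13,24): 11 bp
  [24,28): 4 bp
  [28,35): 7 bp
  [35,47): 12 bp
  [47,52): 5 bp
  [52,53): 1 bp
  [53,64): 11 bp
  [64,68): 4 bp
  [68,69): 1 bp
  [69,79): 10 bp
  [79,95): 16 bp
  [95,99): 4 bp
  [99,108): 9 bp
  [108,119): 11 bp
  [119,124): 5 bp
  [124,141): 17 bp
  [141,150): 9 bp
  [150,155): 5 bp
  [155,169): 14 bp
  [169,173): 4 bp
  [173,181): 8 bp
  [181,184): 3 bp
  [184,195): 11 bp
  [195,199): 4 bp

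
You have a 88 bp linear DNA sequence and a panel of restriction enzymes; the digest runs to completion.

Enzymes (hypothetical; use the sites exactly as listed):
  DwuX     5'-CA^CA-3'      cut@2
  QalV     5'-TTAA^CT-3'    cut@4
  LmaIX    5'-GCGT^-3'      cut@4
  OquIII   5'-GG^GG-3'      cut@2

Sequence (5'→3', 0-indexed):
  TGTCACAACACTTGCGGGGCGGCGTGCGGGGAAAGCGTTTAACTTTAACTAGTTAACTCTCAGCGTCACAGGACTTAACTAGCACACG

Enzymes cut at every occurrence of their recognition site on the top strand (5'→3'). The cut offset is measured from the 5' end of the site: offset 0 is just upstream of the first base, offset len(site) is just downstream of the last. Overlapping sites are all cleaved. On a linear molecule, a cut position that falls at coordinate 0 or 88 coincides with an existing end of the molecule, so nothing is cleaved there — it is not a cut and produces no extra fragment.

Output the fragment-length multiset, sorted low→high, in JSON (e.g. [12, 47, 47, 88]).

[2,4,4,4,5,6,6,8,8,9,10,10,12]

Scan for sites:
  DwuX CACA/2: at [3, 66, 82] ⇒ [5, 68, 84]
  QalV TTAACT/4: at [38, 44, 52, 74] ⇒ [42, 48, 56, 78]
  LmaIX GCGT/4: at [21, 34, 62] ⇒ [25, 38, 66]
  OquIII GGGG/2: at [15, 27] ⇒ [17, 29]

All cut coordinates (distinct, sorted): [5, 17, 25, 29, 38, 42, 48, 56, 66, 68, 78, 84]

Fragment lengths:
  [0,5): 5 bp
  [5,17): 12 bp
  [17,25): 8 bp
  [25,29): 4 bp
  [29,38): 9 bp
  [38,42): 4 bp
  [42,48): 6 bp
  [48,56): 8 bp
  [56,66): 10 bp
  [66,68): 2 bp
  [68,78): 10 bp
  [78,84): 6 bp
  [84,88): 4 bp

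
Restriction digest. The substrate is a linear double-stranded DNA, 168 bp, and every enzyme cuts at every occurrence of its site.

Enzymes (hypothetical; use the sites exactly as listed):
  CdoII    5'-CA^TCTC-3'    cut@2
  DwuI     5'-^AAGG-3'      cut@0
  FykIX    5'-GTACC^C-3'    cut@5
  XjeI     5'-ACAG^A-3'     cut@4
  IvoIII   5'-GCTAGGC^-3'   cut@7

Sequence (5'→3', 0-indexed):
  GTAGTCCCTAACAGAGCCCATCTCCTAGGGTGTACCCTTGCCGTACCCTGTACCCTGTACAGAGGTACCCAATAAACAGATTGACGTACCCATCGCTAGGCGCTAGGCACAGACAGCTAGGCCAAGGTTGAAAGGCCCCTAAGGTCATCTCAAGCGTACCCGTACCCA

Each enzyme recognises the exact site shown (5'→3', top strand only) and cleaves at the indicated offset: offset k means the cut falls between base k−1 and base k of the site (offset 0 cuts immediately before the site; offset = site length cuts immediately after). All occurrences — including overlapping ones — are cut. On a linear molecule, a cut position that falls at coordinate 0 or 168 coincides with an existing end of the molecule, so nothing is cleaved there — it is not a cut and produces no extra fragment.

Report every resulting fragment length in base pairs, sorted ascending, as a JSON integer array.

Per-enzyme occurrences:
  CdoII CATCTC/2: at [18, 145] ⇒ [20, 147]
  DwuI AAGG/0: at [123, 131, 140] ⇒ [123, 131, 140]
  FykIX GTACCC/5: at [31, 42, 49, 64, 85, 155, 161] ⇒ [36, 47, 54, 69, 90, 160, 166]
  XjeI ACAGA/4: at [10, 58, 75, 108] ⇒ [14, 62, 79, 112]
  IvoIII GCTAGGC/7: at [94, 101, 115] ⇒ [101, 108, 122]

All cut coordinates (distinct, sorted): [14, 20, 36, 47, 54, 62, 69, 79, 90, 101, 108, 112, 122, 123, 131, 140, 147, 160, 166]

Fragments:
  [0,14): 14 bp
  [14,20): 6 bp
  [20,36): 16 bp
  [36,47): 11 bp
  [47,54): 7 bp
  [54,62): 8 bp
  [62,69): 7 bp
  [69,79): 10 bp
  [79,90): 11 bp
  [90,101): 11 bp
  [101,108): 7 bp
  [108,112): 4 bp
  [112,122): 10 bp
  [122,123): 1 bp
  [123,131): 8 bp
  [131,140): 9 bp
  [140,147): 7 bp
  [147,160): 13 bp
  [160,166): 6 bp
  [166,168): 2 bp

[1,2,4,6,6,7,7,7,7,8,8,9,10,10,11,11,11,13,14,16]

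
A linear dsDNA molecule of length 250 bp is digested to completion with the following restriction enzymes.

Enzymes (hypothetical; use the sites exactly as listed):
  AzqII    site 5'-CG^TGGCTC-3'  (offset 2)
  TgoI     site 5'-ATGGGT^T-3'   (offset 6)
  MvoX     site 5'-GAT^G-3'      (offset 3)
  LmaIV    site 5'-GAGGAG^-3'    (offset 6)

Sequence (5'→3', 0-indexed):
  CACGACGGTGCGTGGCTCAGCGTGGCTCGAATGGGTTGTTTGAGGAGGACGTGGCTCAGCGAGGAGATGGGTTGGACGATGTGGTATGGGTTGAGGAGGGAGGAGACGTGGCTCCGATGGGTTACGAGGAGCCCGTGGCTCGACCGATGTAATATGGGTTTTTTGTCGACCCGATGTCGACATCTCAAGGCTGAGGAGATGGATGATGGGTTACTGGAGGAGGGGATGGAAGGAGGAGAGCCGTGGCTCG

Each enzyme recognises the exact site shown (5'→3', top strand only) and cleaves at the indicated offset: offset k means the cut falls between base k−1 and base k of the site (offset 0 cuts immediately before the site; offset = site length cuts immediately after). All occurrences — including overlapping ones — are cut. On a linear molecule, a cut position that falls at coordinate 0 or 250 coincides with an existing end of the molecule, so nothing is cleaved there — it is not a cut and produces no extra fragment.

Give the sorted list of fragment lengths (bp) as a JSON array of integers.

Site scan:
  AzqII CGTGGCTC/2: at [10, 20, 49, 106, 133, 241] ⇒ [12, 22, 51, 108, 135, 243]
  TgoI ATGGGTT/6: at [30, 66, 85, 116, 153, 205] ⇒ [36, 72, 91, 122, 159, 211]
  MvoX GATG/3: at [65, 77, 115, 145, 172, 197, 201, 204, 224] ⇒ [68, 80, 118, 148, 175, 200, 204, 207, 227]
  LmaIV GAGGAG/6: at [41, 60, 92, 99, 125, 192, 216, 232] ⇒ [47, 66, 98, 105, 131, 198, 222, 238]

All cut coordinates (distinct, sorted): [12, 22, 36, 47, 51, 66, 68, 72, 80, 91, 98, 105, 108, 118, 122, 131, 135, 148, 159, 175, 198, 200, 204, 207, 211, 222, 227, 238, 243]

Fragment lengths:
  [0,12): 12 bp
  [12,22): 10 bp
  [22,36): 14 bp
  [36,47): 11 bp
  [47,51): 4 bp
  [51,66): 15 bp
  [66,68): 2 bp
  [68,72): 4 bp
  [72,80): 8 bp
  [80,91): 11 bp
  [91,98): 7 bp
  [98,105): 7 bp
  [105,108): 3 bp
  [108,118): 10 bp
  [118,122): 4 bp
  [122,131): 9 bp
  [131,135): 4 bp
  [135,148): 13 bp
  [148,159): 11 bp
  [159,175): 16 bp
  [175,198): 23 bp
  [198,200): 2 bp
  [200,204): 4 bp
  [204,207): 3 bp
  [207,211): 4 bp
  [211,222): 11 bp
  [222,227): 5 bp
  [227,238): 11 bp
  [238,243): 5 bp
  [243,250): 7 bp

[2,2,3,3,4,4,4,4,4,4,5,5,7,7,7,8,9,10,10,11,11,11,11,11,12,13,14,15,16,23]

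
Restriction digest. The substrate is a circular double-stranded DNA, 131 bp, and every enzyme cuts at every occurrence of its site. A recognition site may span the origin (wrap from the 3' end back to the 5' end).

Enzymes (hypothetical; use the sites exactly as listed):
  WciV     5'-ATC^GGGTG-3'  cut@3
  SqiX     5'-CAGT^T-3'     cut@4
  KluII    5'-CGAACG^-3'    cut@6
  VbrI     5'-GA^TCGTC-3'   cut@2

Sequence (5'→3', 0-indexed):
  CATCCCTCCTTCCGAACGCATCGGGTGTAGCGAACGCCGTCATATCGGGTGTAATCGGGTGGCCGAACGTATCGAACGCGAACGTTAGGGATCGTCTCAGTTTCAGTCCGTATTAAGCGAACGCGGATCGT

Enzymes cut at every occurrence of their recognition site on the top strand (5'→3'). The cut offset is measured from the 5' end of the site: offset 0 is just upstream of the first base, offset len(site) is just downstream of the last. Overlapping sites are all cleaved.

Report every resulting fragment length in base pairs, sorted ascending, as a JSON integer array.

[4,4,6,7,9,10,10,10,13,14,22,22]

Per-enzyme occurrences:
  WciV ATCGGGTG/3: at [19, 43, 53] ⇒ [22, 46, 56]
  SqiX CAGTT/4: at [97] ⇒ [101]
  KluII CGAACG/6: at [12, 30, 63, 72, 78, 117] ⇒ [18, 36, 69, 78, 84, 123]
  VbrI GATCGTC/2: at [89, 125] ⇒ [91, 127]

All cut coordinates (distinct, sorted): [18, 22, 36, 46, 56, 69, 78, 84, 91, 101, 123, 127]

Fragment lengths:
  18→22: 4 bp
  22→36: 14 bp
  36→46: 10 bp
  46→56: 10 bp
  56→69: 13 bp
  69→78: 9 bp
  78→84: 6 bp
  84→91: 7 bp
  91→101: 10 bp
  101→123: 22 bp
  123→127: 4 bp
  127→18 (wrap): 131-127+18 = 22 bp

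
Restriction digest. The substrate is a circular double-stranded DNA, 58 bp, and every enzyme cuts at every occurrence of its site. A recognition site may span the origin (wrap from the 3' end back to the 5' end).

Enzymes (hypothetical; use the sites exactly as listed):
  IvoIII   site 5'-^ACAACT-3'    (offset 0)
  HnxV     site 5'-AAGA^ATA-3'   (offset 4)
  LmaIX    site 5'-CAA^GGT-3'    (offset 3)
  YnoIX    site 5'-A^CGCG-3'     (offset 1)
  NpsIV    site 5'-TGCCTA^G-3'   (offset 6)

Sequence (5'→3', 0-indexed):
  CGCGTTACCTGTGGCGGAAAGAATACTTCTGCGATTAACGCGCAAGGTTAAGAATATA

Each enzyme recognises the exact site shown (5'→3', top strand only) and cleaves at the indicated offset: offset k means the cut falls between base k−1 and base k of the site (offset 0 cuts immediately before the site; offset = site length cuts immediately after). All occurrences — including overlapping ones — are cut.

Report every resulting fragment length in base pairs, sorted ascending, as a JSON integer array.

[5,7,8,16,22]

Site scan:
  IvoIII (ACAACT, off=0): no sites
  HnxV AAGAATA/4: at [18, 49] ⇒ [22, 53]
  LmaIX CAAGGT/3: at [42] ⇒ [45]
  YnoIX ACGCG/1: at [37, 57] ⇒ [0, 38]
  NpsIV (TGCCTAG, off=6): no sites

Pooled cuts: [0, 22, 38, 45, 53]

Fragment lengths:
  0→22: 22 bp
  22→38: 16 bp
  38→45: 7 bp
  45→53: 8 bp
  53→0 (wrap): 58-53+0 = 5 bp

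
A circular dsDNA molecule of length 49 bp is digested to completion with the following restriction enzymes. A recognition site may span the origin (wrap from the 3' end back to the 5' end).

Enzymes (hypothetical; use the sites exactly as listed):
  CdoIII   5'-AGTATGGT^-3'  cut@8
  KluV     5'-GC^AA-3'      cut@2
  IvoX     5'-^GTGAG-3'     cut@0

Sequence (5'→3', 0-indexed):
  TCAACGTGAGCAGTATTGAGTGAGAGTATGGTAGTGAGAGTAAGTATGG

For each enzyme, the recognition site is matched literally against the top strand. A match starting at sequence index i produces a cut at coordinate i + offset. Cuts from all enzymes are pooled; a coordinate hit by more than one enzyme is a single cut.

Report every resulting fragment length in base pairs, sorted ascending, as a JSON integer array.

Per-enzyme occurrences:
  CdoIII AGTATGGT/8: at [24, 42] ⇒ [1, 32]
  KluV (GCAA, off=2): no sites
  IvoX GTGAG/0: at [5, 19, 33] ⇒ [5, 19, 33]

All cut coordinates (distinct, sorted): [1, 5, 19, 32, 33]

Fragments:
  1→5: 4 bp
  5→19: 14 bp
  19→32: 13 bp
  32→33: 1 bp
  33→1 (wrap): 49-33+1 = 17 bp

[1,4,13,14,17]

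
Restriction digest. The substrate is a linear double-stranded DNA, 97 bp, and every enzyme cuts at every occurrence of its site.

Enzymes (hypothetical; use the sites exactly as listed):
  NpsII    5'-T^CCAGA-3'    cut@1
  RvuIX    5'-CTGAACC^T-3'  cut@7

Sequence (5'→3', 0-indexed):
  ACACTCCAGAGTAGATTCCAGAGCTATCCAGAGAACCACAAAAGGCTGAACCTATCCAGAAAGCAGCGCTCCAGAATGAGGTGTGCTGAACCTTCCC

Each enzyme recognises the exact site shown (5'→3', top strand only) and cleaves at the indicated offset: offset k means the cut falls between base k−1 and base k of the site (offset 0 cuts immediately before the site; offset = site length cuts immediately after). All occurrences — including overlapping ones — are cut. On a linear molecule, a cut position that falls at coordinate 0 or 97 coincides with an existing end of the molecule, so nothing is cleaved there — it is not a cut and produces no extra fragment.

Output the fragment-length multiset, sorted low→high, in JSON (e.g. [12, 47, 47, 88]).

Site scan:
  NpsII (TCCAGA, off=1): starts [4, 16, 26, 54, 69] → cuts [5, 17, 27, 55, 70]
  RvuIX (CTGAACCT, off=7): starts [45, 85] → cuts [52, 92]

Pooled cuts: [5, 17, 27, 52, 55, 70, 92]

Fragment lengths:
  [0,5): 5 bp
  [5,17): 12 bp
  [17,27): 10 bp
  [27,52): 25 bp
  [52,55): 3 bp
  [55,70): 15 bp
  [70,92): 22 bp
  [92,97): 5 bp

[3,5,5,10,12,15,22,25]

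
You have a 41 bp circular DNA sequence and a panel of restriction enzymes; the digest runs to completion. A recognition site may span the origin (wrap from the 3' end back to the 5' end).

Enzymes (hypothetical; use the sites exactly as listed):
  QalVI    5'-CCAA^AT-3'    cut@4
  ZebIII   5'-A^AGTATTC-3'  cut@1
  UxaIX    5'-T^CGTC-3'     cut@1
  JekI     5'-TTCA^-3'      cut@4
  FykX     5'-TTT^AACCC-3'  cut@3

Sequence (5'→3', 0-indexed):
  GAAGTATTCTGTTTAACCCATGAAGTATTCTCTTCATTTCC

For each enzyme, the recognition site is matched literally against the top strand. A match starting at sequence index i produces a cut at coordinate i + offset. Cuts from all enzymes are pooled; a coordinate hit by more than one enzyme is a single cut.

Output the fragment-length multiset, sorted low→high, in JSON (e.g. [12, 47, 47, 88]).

Site scan:
  QalVI (CCAAAT, off=4): no sites
  ZebIII (AAGTATTC, off=1): starts [1, 22] → cuts [2, 23]
  UxaIX (TCGTC, off=1): no sites
  JekI (TTCA, off=4): starts [32] → cuts [36]
  FykX (TTTAACCC, off=3): starts [11] → cuts [14]

All cut coordinates (distinct, sorted): [2, 14, 23, 36]

Fragments:
  2→14: 12 bp
  14→23: 9 bp
  23→36: 13 bp
  36→2 (wrap): 41-36+2 = 7 bp

[7,9,12,13]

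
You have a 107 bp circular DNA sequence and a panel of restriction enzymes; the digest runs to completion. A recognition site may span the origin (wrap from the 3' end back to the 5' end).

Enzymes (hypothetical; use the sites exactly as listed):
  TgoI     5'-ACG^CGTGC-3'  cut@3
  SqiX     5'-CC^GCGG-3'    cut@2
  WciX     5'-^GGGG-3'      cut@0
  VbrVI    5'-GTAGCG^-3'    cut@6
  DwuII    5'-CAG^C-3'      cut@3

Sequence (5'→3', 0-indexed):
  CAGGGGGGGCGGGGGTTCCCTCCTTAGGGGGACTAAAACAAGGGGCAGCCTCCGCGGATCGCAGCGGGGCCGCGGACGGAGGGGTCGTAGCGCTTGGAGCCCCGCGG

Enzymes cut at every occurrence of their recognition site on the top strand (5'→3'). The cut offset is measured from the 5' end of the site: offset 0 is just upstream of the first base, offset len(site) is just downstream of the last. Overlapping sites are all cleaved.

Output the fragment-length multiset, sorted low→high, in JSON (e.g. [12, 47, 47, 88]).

[1,1,1,1,1,1,5,5,6,6,7,9,11,11,12,14,15]

Scan for sites:
  TgoI (ACGCGTGC, off=3): no sites
  SqiX (CCGCGG, off=2): starts [51, 69, 101] → cuts [53, 71, 103]
  WciX (GGGG, off=0): starts [2, 3, 4, 5, 10, 11, 26, 27, 41, 65, 80] → cuts [2, 3, 4, 5, 10, 11, 26, 27, 41, 65, 80]
  VbrVI (GTAGCG, off=6): starts [86] → cuts [92]
  DwuII (CAGC, off=3): starts [45, 61] → cuts [48, 64]

Pooled cuts: [2, 3, 4, 5, 10, 11, 26, 27, 41, 48, 53, 64, 65, 71, 80, 92, 103]

Fragments:
  2→3: 1 bp
  3→4: 1 bp
  4→5: 1 bp
  5→10: 5 bp
  10→11: 1 bp
  11→26: 15 bp
  26→27: 1 bp
  27→41: 14 bp
  41→48: 7 bp
  48→53: 5 bp
  53→64: 11 bp
  64→65: 1 bp
  65→71: 6 bp
  71→80: 9 bp
  80→92: 12 bp
  92→103: 11 bp
  103→2 (wrap): 107-103+2 = 6 bp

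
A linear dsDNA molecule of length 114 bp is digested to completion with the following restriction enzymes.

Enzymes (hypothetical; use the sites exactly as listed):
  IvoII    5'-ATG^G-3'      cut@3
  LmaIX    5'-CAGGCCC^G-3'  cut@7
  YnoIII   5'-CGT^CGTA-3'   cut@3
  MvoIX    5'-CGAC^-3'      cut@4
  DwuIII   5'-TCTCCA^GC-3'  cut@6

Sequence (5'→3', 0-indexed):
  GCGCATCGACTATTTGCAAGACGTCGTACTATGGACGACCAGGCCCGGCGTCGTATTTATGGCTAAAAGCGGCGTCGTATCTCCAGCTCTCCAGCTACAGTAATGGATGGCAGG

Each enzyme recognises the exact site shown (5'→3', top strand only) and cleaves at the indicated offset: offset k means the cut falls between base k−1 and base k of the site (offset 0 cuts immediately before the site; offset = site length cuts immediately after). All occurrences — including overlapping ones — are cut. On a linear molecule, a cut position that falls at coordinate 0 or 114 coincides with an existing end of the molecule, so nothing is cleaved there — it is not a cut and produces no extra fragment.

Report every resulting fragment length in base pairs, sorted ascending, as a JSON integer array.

Per-enzyme occurrences:
  IvoII ATGG/3: at [30, 58, 102, 106] ⇒ [33, 61, 105, 109]
  LmaIX CAGGCCCG/7: at [39] ⇒ [46]
  YnoIII CGTCGTA/3: at [21, 48, 72] ⇒ [24, 51, 75]
  MvoIX CGAC/4: at [6, 35] ⇒ [10, 39]
  DwuIII TCTCCAGC/6: at [79, 87] ⇒ [85, 93]

Pooled cuts: [10, 24, 33, 39, 46, 51, 61, 75, 85, 93, 105, 109]

Fragments:
  [0,10): 10 bp
  [10,24): 14 bp
  [24,33): 9 bp
  [33,39): 6 bp
  [39,46): 7 bp
  [46,51): 5 bp
  [51,61): 10 bp
  [61,75): 14 bp
  [75,85): 10 bp
  [85,93): 8 bp
  [93,105): 12 bp
  [105,109): 4 bp
  [109,114): 5 bp

[4,5,5,6,7,8,9,10,10,10,12,14,14]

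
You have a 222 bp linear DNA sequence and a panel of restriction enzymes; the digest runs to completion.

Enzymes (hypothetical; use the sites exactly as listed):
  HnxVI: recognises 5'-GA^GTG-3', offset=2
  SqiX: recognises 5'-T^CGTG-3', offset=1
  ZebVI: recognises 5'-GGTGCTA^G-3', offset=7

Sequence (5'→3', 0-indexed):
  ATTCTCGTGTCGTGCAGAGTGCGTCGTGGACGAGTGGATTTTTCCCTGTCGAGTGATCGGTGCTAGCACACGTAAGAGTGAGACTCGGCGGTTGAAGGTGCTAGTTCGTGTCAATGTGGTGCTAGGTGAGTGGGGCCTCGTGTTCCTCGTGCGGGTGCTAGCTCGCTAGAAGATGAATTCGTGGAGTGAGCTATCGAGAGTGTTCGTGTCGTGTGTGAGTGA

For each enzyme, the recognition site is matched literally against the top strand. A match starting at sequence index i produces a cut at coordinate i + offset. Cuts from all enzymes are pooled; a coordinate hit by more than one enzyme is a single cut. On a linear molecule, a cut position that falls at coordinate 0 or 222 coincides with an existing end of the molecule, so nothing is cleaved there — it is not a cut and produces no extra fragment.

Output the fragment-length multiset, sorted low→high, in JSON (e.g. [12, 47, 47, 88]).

Per-enzyme occurrences:
  HnxVI GAGTG/2: at [16, 31, 50, 75, 127, 183, 197, 216] ⇒ [18, 33, 52, 77, 129, 185, 199, 218]
  SqiX TCGTG/1: at [4, 9, 23, 105, 137, 146, 178, 203, 208] ⇒ [5, 10, 24, 106, 138, 147, 179, 204, 209]
  ZebVI GGTGCTAG/7: at [58, 96, 117, 153] ⇒ [65, 103, 124, 160]

All cut coordinates (distinct, sorted): [5, 10, 18, 24, 33, 52, 65, 77, 103, 106, 124, 129, 138, 147, 160, 179, 185, 199, 204, 209, 218]

Fragments:
  [0,5): 5 bp
  [5,10): 5 bp
  [10,18): 8 bp
  [18,24): 6 bp
  [24,33): 9 bp
  [33,52): 19 bp
  [52,65): 13 bp
  [65,77): 12 bp
  [77,103): 26 bp
  [103,106): 3 bp
  [106,124): 18 bp
  [124,129): 5 bp
  [129,138): 9 bp
  [138,147): 9 bp
  [147,160): 13 bp
  [160,179): 19 bp
  [179,185): 6 bp
  [185,199): 14 bp
  [199,204): 5 bp
  [204,209): 5 bp
  [209,218): 9 bp
  [218,222): 4 bp

[3,4,5,5,5,5,5,6,6,8,9,9,9,9,12,13,13,14,18,19,19,26]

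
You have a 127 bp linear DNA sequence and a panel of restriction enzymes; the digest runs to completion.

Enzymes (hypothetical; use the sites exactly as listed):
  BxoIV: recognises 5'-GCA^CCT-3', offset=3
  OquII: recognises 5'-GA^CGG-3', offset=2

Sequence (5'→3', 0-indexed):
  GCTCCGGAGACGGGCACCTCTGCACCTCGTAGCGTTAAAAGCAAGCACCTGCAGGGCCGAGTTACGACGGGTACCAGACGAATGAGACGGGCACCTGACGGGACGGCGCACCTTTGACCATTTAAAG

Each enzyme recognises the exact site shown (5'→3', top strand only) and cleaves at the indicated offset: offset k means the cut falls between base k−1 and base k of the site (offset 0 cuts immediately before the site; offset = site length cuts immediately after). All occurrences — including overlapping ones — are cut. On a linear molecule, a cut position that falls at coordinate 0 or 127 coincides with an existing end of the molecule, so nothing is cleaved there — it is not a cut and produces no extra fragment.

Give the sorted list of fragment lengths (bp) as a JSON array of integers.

Site scan:
  BxoIV GCACCT/3: at [13, 21, 44, 90, 107] ⇒ [16, 24, 47, 93, 110]
  OquII GACGG/2: at [8, 65, 85, 96, 101] ⇒ [10, 67, 87, 98, 103]

Pooled cuts: [10, 16, 24, 47, 67, 87, 93, 98, 103, 110]

Fragments:
  [0,10): 10 bp
  [10,16): 6 bp
  [16,24): 8 bp
  [24,47): 23 bp
  [47,67): 20 bp
  [67,87): 20 bp
  [87,93): 6 bp
  [93,98): 5 bp
  [98,103): 5 bp
  [103,110): 7 bp
  [110,127): 17 bp

[5,5,6,6,7,8,10,17,20,20,23]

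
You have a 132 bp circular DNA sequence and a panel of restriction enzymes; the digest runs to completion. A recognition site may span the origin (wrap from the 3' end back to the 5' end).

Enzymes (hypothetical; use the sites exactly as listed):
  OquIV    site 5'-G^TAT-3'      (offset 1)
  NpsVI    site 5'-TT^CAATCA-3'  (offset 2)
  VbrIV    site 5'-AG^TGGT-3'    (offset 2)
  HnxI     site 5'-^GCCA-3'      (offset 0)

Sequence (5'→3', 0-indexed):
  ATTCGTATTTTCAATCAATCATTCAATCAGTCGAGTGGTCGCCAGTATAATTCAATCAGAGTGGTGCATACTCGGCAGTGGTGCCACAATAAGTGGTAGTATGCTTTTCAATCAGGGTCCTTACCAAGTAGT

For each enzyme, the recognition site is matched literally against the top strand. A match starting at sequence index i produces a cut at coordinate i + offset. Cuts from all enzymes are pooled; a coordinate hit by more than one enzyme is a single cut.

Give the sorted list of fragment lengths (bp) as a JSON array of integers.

[4,5,5,6,6,6,7,9,9,11,12,12,17,23]

Per-enzyme occurrences:
  OquIV GTAT/1: at [4, 44, 98, 130] ⇒ [5, 45, 99, 131]
  NpsVI TTCAATCA/2: at [9, 21, 50, 106] ⇒ [11, 23, 52, 108]
  VbrIV AGTGGT/2: at [33, 59, 76, 91] ⇒ [35, 61, 78, 93]
  HnxI GCCA/0: at [40, 82] ⇒ [40, 82]

Pooled cuts: [5, 11, 23, 35, 40, 45, 52, 61, 78, 82, 93, 99, 108, 131]

Fragments:
  5→11: 6 bp
  11→23: 12 bp
  23→35: 12 bp
  35→40: 5 bp
  40→45: 5 bp
  45→52: 7 bp
  52→61: 9 bp
  61→78: 17 bp
  78→82: 4 bp
  82→93: 11 bp
  93→99: 6 bp
  99→108: 9 bp
  108→131: 23 bp
  131→5 (wrap): 132-131+5 = 6 bp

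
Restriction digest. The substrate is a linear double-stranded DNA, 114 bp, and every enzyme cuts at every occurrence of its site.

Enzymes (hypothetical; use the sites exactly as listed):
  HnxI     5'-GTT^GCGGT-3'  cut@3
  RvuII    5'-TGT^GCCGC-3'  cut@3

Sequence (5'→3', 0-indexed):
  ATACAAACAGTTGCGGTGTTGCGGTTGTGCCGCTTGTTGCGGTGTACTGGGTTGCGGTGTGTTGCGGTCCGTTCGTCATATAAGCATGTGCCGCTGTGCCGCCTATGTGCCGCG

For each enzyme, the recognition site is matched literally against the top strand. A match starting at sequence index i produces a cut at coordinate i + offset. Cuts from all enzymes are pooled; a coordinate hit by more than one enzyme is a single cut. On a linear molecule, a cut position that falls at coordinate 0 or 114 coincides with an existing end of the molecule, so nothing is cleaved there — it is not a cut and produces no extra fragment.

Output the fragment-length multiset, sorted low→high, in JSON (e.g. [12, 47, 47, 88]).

Site scan:
  HnxI GTTGCGGT/3: at [9, 17, 35, 50, 60] ⇒ [12, 20, 38, 53, 63]
  RvuII TGTGCCGC/3: at [25, 86, 94, 105] ⇒ [28, 89, 97, 108]

Pooled cuts: [12, 20, 28, 38, 53, 63, 89, 97, 108]

Fragments:
  [0,12): 12 bp
  [12,20): 8 bp
  [20,28): 8 bp
  [28,38): 10 bp
  [38,53): 15 bp
  [53,63): 10 bp
  [63,89): 26 bp
  [89,97): 8 bp
  [97,108): 11 bp
  [108,114): 6 bp

[6,8,8,8,10,10,11,12,15,26]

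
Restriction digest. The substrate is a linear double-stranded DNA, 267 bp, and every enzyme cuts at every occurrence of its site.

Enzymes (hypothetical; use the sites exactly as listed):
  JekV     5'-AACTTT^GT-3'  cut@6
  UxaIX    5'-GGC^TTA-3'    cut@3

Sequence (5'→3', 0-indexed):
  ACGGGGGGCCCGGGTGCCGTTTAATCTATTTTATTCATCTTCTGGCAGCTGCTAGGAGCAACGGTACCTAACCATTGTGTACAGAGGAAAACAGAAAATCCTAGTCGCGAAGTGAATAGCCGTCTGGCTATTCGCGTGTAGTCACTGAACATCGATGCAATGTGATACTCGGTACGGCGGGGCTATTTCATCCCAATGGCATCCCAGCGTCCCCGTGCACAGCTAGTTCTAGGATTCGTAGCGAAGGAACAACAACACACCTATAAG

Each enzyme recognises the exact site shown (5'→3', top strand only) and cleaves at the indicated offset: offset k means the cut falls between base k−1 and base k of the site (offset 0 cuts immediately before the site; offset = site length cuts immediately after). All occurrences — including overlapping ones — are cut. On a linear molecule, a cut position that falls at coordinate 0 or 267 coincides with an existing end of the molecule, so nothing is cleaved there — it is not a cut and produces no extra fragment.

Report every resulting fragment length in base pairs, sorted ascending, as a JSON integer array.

Site scan:
  JekV (AACTTTGT, off=6): no sites
  UxaIX (GGCTTA, off=3): no sites

Pooled cuts: ∅

Fragments:
  no cuts → one linear fragment of 267 bp

[267]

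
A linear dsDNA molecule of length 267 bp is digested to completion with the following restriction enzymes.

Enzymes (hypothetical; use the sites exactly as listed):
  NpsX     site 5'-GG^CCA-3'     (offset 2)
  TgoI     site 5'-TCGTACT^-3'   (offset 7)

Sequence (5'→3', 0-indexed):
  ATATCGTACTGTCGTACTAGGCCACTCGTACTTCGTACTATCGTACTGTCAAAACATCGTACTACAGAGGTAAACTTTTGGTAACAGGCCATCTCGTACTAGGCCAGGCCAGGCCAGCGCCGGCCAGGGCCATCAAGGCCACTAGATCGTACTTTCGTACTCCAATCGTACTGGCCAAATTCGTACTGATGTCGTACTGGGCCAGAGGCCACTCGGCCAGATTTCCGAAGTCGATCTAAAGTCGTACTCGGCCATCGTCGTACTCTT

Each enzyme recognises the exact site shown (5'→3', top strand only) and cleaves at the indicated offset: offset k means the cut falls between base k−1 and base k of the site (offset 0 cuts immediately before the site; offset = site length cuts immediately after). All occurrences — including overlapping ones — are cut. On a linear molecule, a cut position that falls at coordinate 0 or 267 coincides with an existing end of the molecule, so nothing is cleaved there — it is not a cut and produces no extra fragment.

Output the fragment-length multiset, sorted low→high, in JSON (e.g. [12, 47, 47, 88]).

[2,3,3,3,3,3,5,5,6,7,7,8,8,8,8,9,10,10,11,11,11,12,13,13,15,16,25,32]

Per-enzyme occurrences:
  NpsX (GGCCA, off=2): starts [19, 86, 101, 106, 111, 121, 127, 136, 172, 199, 206, 214, 249] → cuts [21, 88, 103, 108, 113, 123, 129, 138, 174, 201, 208, 216, 251]
  TgoI (TCGTACT, off=7): starts [3, 11, 25, 32, 40, 56, 93, 146, 154, 165, 180, 191, 241, 257] → cuts [10, 18, 32, 39, 47, 63, 100, 153, 161, 172, 187, 198, 248, 264]

All cut coordinates (distinct, sorted): [10, 18, 21, 32, 39, 47, 63, 88, 100, 103, 108, 113, 123, 129, 138, 153, 161, 172, 174, 187, 198, 201, 208, 216, 248, 251, 264]

Fragments:
  [0,10): 10 bp
  [10,18): 8 bp
  [18,21): 3 bp
  [21,32): 11 bp
  [32,39): 7 bp
  [39,47): 8 bp
  [47,63): 16 bp
  [63,88): 25 bp
  [88,100): 12 bp
  [100,103): 3 bp
  [103,108): 5 bp
  [108,113): 5 bp
  [113,123): 10 bp
  [123,129): 6 bp
  [129,138): 9 bp
  [138,153): 15 bp
  [153,161): 8 bp
  [161,172): 11 bp
  [172,174): 2 bp
  [174,187): 13 bp
  [187,198): 11 bp
  [198,201): 3 bp
  [201,208): 7 bp
  [208,216): 8 bp
  [216,248): 32 bp
  [248,251): 3 bp
  [251,264): 13 bp
  [264,267): 3 bp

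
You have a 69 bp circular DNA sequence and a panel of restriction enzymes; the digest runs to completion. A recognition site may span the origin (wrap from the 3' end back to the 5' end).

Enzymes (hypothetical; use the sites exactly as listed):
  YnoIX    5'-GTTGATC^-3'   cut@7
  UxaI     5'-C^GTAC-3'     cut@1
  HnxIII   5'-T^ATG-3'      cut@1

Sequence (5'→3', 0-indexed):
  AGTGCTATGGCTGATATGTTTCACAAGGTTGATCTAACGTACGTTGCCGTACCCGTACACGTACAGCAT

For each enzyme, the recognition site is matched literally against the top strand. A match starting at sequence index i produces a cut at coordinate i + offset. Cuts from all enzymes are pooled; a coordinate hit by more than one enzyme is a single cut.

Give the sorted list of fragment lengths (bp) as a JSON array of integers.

Per-enzyme occurrences:
  YnoIX GTTGATC/7: at [27] ⇒ [34]
  UxaI CGTAC/1: at [37, 47, 53, 59] ⇒ [38, 48, 54, 60]
  HnxIII TATG/1: at [5, 14] ⇒ [6, 15]

Pooled cuts: [6, 15, 34, 38, 48, 54, 60]

Fragments:
  6→15: 9 bp
  15→34: 19 bp
  34→38: 4 bp
  38→48: 10 bp
  48→54: 6 bp
  54→60: 6 bp
  60→6 (wrap): 69-60+6 = 15 bp

[4,6,6,9,10,15,19]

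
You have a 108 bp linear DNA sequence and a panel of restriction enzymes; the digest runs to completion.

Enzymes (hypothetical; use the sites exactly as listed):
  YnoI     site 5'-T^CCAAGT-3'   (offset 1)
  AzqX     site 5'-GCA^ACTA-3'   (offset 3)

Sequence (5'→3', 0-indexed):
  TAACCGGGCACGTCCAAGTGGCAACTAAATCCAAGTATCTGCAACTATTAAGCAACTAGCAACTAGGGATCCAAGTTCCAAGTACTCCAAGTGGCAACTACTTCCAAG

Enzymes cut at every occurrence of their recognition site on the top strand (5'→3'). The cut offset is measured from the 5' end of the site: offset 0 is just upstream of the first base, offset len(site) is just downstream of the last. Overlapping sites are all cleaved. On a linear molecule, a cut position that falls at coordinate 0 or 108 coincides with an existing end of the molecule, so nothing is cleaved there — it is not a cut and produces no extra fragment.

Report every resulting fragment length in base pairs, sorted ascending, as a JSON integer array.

[7,7,7,9,9,10,10,11,12,13,13]

Scan for sites:
  YnoI TCCAAGT/1: at [12, 29, 69, 76, 85] ⇒ [13, 30, 70, 77, 86]
  AzqX GCAACTA/3: at [20, 40, 51, 58, 93] ⇒ [23, 43, 54, 61, 96]

Pooled cuts: [13, 23, 30, 43, 54, 61, 70, 77, 86, 96]

Fragment lengths:
  [0,13): 13 bp
  [13,23): 10 bp
  [23,30): 7 bp
  [30,43): 13 bp
  [43,54): 11 bp
  [54,61): 7 bp
  [61,70): 9 bp
  [70,77): 7 bp
  [77,86): 9 bp
  [86,96): 10 bp
  [96,108): 12 bp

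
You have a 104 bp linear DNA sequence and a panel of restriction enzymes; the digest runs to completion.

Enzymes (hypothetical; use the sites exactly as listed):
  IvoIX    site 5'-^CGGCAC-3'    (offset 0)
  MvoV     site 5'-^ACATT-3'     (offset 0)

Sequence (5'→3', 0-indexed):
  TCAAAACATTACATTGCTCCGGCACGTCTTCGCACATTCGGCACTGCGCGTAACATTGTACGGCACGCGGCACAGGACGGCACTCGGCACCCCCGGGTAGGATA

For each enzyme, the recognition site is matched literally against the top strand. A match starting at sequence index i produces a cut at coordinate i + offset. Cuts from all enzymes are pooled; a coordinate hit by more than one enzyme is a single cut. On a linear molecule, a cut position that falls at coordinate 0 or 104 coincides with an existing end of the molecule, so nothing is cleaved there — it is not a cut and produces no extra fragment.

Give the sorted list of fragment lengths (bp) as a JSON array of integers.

Scan for sites:
  IvoIX CGGCAC/0: at [19, 38, 60, 67, 77, 84] ⇒ [19, 38, 60, 67, 77, 84]
  MvoV ACATT/0: at [5, 10, 33, 52] ⇒ [5, 10, 33, 52]

Pooled cuts: [5, 10, 19, 33, 38, 52, 60, 67, 77, 84]

Fragments:
  [0,5): 5 bp
  [5,10): 5 bp
  [10,19): 9 bp
  [19,33): 14 bp
  [33,38): 5 bp
  [38,52): 14 bp
  [52,60): 8 bp
  [60,67): 7 bp
  [67,77): 10 bp
  [77,84): 7 bp
  [84,104): 20 bp

[5,5,5,7,7,8,9,10,14,14,20]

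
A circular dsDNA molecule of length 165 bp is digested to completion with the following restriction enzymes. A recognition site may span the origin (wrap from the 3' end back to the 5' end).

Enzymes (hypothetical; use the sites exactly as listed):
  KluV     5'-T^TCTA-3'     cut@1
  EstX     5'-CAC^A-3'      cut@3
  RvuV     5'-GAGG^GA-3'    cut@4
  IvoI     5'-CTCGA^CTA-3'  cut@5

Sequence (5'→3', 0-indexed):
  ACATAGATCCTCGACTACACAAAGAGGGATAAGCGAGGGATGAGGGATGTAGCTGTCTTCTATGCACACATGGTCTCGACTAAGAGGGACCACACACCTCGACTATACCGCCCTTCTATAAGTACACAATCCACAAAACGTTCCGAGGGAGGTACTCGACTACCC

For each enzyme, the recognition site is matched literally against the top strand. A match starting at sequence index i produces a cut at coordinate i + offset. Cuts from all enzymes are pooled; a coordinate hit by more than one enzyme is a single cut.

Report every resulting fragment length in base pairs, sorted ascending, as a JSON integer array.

Site scan:
  KluV TTCTA/1: at [57, 113] ⇒ [58, 114]
  EstX CACA/3: at [17, 64, 66, 90, 92, 124, 131, 164] ⇒ [2, 20, 67, 69, 93, 95, 127, 134]
  RvuV GAGGGA/4: at [23, 34, 41, 83, 144] ⇒ [27, 38, 45, 87, 148]
  IvoI CTCGACTA/5: at [9, 74, 97, 154] ⇒ [14, 79, 102, 159]

Pooled cuts: [2, 14, 20, 27, 38, 45, 58, 67, 69, 79, 87, 93, 95, 102, 114, 127, 134, 148, 159]

Fragment lengths:
  2→14: 12 bp
  14→20: 6 bp
  20→27: 7 bp
  27→38: 11 bp
  38→45: 7 bp
  45→58: 13 bp
  58→67: 9 bp
  67→69: 2 bp
  69→79: 10 bp
  79→87: 8 bp
  87→93: 6 bp
  93→95: 2 bp
  95→102: 7 bp
  102→114: 12 bp
  114→127: 13 bp
  127→134: 7 bp
  134→148: 14 bp
  148→159: 11 bp
  159→2 (wrap): 165-159+2 = 8 bp

[2,2,6,6,7,7,7,7,8,8,9,10,11,11,12,12,13,13,14]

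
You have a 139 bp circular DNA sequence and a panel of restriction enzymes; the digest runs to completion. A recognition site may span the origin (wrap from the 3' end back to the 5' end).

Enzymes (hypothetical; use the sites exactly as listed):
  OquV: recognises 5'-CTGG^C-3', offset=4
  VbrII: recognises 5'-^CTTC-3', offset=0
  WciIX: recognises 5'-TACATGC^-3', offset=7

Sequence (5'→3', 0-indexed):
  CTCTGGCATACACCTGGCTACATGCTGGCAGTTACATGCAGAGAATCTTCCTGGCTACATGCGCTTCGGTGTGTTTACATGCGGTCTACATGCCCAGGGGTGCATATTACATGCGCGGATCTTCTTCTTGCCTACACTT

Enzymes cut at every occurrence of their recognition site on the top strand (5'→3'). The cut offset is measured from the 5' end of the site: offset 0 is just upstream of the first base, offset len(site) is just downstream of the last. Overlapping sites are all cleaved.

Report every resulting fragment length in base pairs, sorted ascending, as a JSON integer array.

Per-enzyme occurrences:
  OquV CTGGC/4: at [2, 13, 24, 50] ⇒ [6, 17, 28, 54]
  VbrII CTTC/0: at [46, 63, 120, 123, 136] ⇒ [46, 63, 120, 123, 136]
  WciIX TACATGC/7: at [18, 32, 55, 75, 86, 107] ⇒ [25, 39, 62, 82, 93, 114]

All cut coordinates (distinct, sorted): [6, 17, 25, 28, 39, 46, 54, 62, 63, 82, 93, 114, 120, 123, 136]

Fragments:
  6→17: 11 bp
  17→25: 8 bp
  25→28: 3 bp
  28→39: 11 bp
  39→46: 7 bp
  46→54: 8 bp
  54→62: 8 bp
  62→63: 1 bp
  63→82: 19 bp
  82→93: 11 bp
  93→114: 21 bp
  114→120: 6 bp
  120→123: 3 bp
  123→136: 13 bp
  136→6 (wrap): 139-136+6 = 9 bp

[1,3,3,6,7,8,8,8,9,11,11,11,13,19,21]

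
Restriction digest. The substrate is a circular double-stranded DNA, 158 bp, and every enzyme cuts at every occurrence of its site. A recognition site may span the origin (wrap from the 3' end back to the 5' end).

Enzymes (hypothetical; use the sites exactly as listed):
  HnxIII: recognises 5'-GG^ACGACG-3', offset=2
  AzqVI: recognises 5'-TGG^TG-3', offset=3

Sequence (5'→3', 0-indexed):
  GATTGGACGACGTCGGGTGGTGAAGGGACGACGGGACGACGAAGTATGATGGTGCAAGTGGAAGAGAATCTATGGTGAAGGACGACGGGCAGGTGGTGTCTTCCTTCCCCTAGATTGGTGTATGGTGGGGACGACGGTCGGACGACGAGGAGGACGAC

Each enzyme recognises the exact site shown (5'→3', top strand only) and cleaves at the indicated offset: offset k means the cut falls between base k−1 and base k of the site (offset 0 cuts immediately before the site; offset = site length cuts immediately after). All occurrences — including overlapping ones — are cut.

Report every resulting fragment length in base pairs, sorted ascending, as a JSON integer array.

[5,6,7,7,8,11,11,12,14,15,17,22,23]

Per-enzyme occurrences:
  HnxIII GGACGACG/2: at [4, 25, 33, 79, 128, 139, 151] ⇒ [6, 27, 35, 81, 130, 141, 153]
  AzqVI TGGTG/3: at [17, 49, 72, 93, 115, 122] ⇒ [20, 52, 75, 96, 118, 125]

All cut coordinates (distinct, sorted): [6, 20, 27, 35, 52, 75, 81, 96, 118, 125, 130, 141, 153]

Fragments:
  6→20: 14 bp
  20→27: 7 bp
  27→35: 8 bp
  35→52: 17 bp
  52→75: 23 bp
  75→81: 6 bp
  81→96: 15 bp
  96→118: 22 bp
  118→125: 7 bp
  125→130: 5 bp
  130→141: 11 bp
  141→153: 12 bp
  153→6 (wrap): 158-153+6 = 11 bp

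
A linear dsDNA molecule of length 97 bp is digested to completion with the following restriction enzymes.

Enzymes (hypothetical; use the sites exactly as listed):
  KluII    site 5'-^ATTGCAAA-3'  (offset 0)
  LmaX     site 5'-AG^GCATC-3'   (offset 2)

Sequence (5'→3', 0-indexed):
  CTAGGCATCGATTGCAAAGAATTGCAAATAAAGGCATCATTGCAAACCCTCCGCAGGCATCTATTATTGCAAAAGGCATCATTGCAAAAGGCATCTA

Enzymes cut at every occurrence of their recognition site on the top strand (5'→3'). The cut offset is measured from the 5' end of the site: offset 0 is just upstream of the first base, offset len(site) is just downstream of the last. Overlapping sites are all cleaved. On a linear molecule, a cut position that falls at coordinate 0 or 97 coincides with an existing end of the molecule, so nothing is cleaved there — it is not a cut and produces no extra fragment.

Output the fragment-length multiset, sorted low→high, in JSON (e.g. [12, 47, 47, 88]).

[4,5,5,6,7,9,10,10,10,13,18]

Per-enzyme occurrences:
  KluII (ATTGCAAA, off=0): starts [10, 20, 38, 65, 80] → cuts [10, 20, 38, 65, 80]
  LmaX (AGGCATC, off=2): starts [2, 31, 54, 73, 88] → cuts [4, 33, 56, 75, 90]

Pooled cuts: [4, 10, 20, 33, 38, 56, 65, 75, 80, 90]

Fragment lengths:
  [0,4): 4 bp
  [4,10): 6 bp
  [10,20): 10 bp
  [20,33): 13 bp
  [33,38): 5 bp
  [38,56): 18 bp
  [56,65): 9 bp
  [65,75): 10 bp
  [75,80): 5 bp
  [80,90): 10 bp
  [90,97): 7 bp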